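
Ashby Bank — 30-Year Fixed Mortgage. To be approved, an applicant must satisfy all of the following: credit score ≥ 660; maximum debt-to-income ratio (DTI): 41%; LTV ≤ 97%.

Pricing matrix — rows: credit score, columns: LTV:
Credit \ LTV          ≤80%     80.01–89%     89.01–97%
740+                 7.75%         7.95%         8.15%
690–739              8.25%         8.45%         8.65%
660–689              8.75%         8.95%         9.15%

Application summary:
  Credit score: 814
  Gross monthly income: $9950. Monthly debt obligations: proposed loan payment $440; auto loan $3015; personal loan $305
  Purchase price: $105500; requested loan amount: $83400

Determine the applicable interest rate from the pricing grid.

7.75%

Credit score 814 ≥ 660; Total monthly debts = (440 + 3,015 + 305) = 3,760. DTI = 3,760/9,950 = 37.8% ≤ 41%
Loan-to-value = 83,400/105,500 = 79.1% — pass (97% max)
Score 814 is in the 740+ band; LTV 79.1% is in the ≤80% band → 7.75%.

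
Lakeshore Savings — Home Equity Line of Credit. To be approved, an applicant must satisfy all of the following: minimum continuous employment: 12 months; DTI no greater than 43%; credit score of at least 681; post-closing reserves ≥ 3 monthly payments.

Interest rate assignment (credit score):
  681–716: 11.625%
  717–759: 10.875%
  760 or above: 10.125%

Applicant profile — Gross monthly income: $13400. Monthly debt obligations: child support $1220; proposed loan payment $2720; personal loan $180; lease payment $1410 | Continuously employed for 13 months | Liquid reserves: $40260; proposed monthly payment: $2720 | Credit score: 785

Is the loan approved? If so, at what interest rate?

Approved at 10.125%

Credit score 785 ≥ 681 (meets minimum)
Employment 13 ≥ 12 months
Reserves: 40,260 ÷ 2,720 = 14.8 months (meets 3-month minimum)
Total monthly debts = (1,220 + 2,720 + 180 + 1,410) = 5,530. DTI: 5,530 ÷ 13,400 = 41.3%, within the 43% cap
All requirements met. Score 785 falls in the 760 or above tier → 10.125%.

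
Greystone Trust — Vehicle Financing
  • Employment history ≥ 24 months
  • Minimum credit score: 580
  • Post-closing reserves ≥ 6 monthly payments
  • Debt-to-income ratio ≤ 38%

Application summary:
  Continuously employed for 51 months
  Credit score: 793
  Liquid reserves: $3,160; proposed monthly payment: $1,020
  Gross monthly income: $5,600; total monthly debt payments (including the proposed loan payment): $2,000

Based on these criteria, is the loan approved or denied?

Denied

Employment 51 ≥ 24 months
Credit score 793 ≥ 580 (meets)
Liquid reserves cover 3,160/1,020 = 3.1 months — < 6 required
DTI = 2,000/5,600 = 35.7% ≤ 38%
Fails on reserves.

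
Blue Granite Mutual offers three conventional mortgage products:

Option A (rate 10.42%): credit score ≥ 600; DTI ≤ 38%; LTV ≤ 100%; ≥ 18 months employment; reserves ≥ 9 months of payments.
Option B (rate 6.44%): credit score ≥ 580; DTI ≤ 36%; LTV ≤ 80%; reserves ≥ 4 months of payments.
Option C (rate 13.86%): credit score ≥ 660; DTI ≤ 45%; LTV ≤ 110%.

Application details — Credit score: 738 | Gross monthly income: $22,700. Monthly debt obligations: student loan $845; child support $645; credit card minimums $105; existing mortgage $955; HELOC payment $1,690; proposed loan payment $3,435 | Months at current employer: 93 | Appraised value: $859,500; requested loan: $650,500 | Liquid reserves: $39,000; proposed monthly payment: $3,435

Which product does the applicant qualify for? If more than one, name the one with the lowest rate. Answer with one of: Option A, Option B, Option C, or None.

Option B

Total debts = (845 + 645 + 105 + 955 + 1,690 + 3,435) = 7,675; DTI = 7,675/22,700 = 33.8%.
LTV = 650,500/859,500 = 75.7%.
Reserves = 39,000/3,435 = 11.4 months.
Option A: score 738 ≥ 600; DTI 33.8% ≤ 38%; LTV 75.7% ≤ 100%; employment 93 ≥ 18 mo; reserves 11.4 ≥ 9 mo → qualifies.
Option B: score 738 ≥ 580; DTI 33.8% ≤ 36%; LTV 75.7% ≤ 80%; reserves 11.4 ≥ 4 mo → qualifies.
Option C: score 738 ≥ 660; DTI 33.8% ≤ 45%; LTV 75.7% ≤ 110% → qualifies.
Qualifying: Option A, Option B, Option C. Lowest rate is 6.44% → Option B.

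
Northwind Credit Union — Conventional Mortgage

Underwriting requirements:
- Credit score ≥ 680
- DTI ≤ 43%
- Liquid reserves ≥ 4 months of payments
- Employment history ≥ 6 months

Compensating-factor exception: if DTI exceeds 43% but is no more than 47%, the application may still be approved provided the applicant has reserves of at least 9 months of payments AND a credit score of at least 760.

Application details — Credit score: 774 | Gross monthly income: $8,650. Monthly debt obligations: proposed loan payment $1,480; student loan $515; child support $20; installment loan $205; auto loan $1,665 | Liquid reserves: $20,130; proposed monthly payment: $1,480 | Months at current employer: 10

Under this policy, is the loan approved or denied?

Credit score 774 ≥ 680 (meets base)
Total debts = (1,480 + 515 + 20 + 205 + 1,665) = 3,885. DTI = 3,885/8,650 = 44.9% > 43% — standard DTI limit exceeded.
Liquid reserves cover 20,130/1,480 = 13.6 months — ≥ 4 required
Employment 10 ≥ 6 months
44.9% falls in the override range (43%–47%), so the compensating-factor test applies.
Reserves 13.6 ≥ 9 months; credit score 774 ≥ 760.
Both compensating conditions met → exception applies.

Approved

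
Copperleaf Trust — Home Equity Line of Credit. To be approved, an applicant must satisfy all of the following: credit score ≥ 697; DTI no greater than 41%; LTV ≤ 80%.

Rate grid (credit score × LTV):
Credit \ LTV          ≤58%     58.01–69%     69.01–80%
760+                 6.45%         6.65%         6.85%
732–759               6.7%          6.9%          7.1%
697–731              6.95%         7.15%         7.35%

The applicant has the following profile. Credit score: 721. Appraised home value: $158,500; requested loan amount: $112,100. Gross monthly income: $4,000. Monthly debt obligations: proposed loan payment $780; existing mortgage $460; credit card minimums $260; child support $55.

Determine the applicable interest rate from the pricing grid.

Credit score 721 ≥ 697; Total monthly debts = (780 + 460 + 260 + 55) = 1,555. DTI = 1,555/4,000 = 38.9% ≤ 41%
LTV: 112,100 ÷ 158,500 = 70.7%, within 80% cap
Score 721 is in the 697–731 band; LTV 70.7% is in the 69.01–80% band → 7.35%.

7.35%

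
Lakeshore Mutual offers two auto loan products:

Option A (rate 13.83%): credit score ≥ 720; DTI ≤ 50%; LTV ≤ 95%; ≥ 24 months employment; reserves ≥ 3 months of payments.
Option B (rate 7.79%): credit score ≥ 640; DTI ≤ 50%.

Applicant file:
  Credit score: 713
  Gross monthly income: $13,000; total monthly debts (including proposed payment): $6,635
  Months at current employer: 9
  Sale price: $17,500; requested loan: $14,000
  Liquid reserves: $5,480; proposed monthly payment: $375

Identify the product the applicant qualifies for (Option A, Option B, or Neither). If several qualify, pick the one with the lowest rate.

DTI = 6,635/13,000 = 51%.
LTV = 14,000/17,500 = 80%.
Reserves = 5,480/375 = 14.6 months.
Option A: score 713 < 720; DTI 51% > 50%; LTV 80% ≤ 95%; employment 9 < 24 mo; reserves 14.6 ≥ 3 mo → does not qualify.
Option B: score 713 ≥ 640; DTI 51% > 50% → does not qualify.

Neither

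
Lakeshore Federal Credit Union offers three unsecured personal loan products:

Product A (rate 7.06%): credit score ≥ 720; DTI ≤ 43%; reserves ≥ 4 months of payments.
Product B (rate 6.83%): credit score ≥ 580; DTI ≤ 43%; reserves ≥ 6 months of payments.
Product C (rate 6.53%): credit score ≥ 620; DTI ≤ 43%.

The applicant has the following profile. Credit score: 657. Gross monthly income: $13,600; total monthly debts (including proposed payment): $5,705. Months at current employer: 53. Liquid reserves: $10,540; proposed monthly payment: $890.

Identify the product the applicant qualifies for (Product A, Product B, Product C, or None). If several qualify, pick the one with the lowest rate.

Product C

DTI = 5,705/13,600 = 41.9%.
Reserves = 10,540/890 = 11.8 months.
Product A: score 657 < 720; DTI 41.9% ≤ 43%; reserves 11.8 ≥ 4 mo → does not qualify.
Product B: score 657 ≥ 580; DTI 41.9% ≤ 43%; reserves 11.8 ≥ 6 mo → qualifies.
Product C: score 657 ≥ 620; DTI 41.9% ≤ 43% → qualifies.
Qualifying: Product B, Product C. Lowest rate is 6.53% → Product C.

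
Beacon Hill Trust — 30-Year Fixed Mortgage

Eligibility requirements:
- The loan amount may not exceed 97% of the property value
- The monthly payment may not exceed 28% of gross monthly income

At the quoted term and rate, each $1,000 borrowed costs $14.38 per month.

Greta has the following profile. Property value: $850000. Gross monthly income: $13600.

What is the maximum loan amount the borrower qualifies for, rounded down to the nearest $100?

$264,800

Payment cap: 28% × $13,600 = $3,808/month.
At $14.38 per $1,000, that supports 3,808/14.38 × 1,000 ≈ $264,812 → $264,800.
LTV cap: 97% × $850,000 = $824,500 → $824,500.
Binding constraint: payment-to-income.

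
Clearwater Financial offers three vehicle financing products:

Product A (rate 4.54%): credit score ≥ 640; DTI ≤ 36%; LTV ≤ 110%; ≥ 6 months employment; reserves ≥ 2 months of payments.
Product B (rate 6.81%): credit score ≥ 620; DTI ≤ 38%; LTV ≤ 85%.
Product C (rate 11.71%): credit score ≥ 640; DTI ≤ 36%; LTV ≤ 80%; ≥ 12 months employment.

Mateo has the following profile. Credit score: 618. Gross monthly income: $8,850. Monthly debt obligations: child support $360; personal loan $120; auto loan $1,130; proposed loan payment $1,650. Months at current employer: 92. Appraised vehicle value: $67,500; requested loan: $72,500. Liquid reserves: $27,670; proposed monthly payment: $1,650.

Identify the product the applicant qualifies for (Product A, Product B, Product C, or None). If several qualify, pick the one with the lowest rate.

Total debts = (360 + 120 + 1,130 + 1,650) = 3,260; DTI = 3,260/8,850 = 36.8%.
LTV = 72,500/67,500 = 107.4%.
Reserves = 27,670/1,650 = 16.8 months.
Product A: score 618 < 640; DTI 36.8% > 36%; LTV 107.4% ≤ 110%; employment 92 ≥ 6 mo; reserves 16.8 ≥ 2 mo → does not qualify.
Product B: score 618 < 620; DTI 36.8% ≤ 38%; LTV 107.4% > 85% → does not qualify.
Product C: score 618 < 640; DTI 36.8% > 36%; LTV 107.4% > 80%; employment 92 ≥ 12 mo → does not qualify.

None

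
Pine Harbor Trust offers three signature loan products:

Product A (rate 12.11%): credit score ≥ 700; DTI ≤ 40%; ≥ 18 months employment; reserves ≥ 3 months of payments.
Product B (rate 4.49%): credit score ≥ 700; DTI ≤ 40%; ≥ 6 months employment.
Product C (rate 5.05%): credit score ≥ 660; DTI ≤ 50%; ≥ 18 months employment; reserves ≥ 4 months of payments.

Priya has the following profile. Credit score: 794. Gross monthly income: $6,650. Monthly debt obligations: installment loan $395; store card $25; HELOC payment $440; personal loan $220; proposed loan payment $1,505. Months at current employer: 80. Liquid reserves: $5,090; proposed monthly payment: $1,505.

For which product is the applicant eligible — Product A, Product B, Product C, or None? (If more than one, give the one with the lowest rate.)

Total debts = (395 + 25 + 440 + 220 + 1,505) = 2,585; DTI = 2,585/6,650 = 38.9%.
Reserves = 5,090/1,505 = 3.4 months.
Product A: score 794 ≥ 700; DTI 38.9% ≤ 40%; employment 80 ≥ 18 mo; reserves 3.4 ≥ 3 mo → qualifies.
Product B: score 794 ≥ 700; DTI 38.9% ≤ 40%; employment 80 ≥ 6 mo → qualifies.
Product C: score 794 ≥ 660; DTI 38.9% ≤ 50%; employment 80 ≥ 18 mo; reserves 3.4 < 4 mo → does not qualify.
Qualifying: Product A, Product B. Lowest rate is 4.49% → Product B.

Product B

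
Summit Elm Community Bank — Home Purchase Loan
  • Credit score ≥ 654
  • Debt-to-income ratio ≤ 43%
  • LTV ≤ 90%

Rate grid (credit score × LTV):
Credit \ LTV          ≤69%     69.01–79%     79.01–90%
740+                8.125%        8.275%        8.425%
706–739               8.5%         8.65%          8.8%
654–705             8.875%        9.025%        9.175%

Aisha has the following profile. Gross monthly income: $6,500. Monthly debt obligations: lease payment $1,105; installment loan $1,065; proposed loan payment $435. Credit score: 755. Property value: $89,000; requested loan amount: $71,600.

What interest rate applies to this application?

8.425%

Credit score 755 ≥ 654; Total monthly debts = (1,105 + 1,065 + 435) = 2,605. Debt-to-income = 2,605/6,500 = 40.1% — meets 43% limit
Loan-to-value = 71,600/89,000 = 80.4% — pass (90% max)
Credit 755 → row 740+; LTV 80.4% → column 79.01–90%. Grid cell → 8.425%.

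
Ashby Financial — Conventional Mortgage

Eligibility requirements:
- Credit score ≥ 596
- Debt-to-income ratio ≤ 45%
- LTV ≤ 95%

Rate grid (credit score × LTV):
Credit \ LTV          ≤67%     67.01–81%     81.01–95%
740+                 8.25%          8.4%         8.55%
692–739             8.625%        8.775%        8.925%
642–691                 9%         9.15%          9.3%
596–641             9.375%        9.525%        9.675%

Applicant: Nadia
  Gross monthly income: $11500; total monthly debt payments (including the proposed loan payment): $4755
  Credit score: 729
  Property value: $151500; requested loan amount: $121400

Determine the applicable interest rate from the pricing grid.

Credit score 729 ≥ 596; DTI = 4,755/11,500 = 41.3% ≤ 45%
LTV = 121,400/151,500 = 80.1% ≤ 95%
Credit 729 → row 692–739; LTV 80.1% → column 67.01–81%. Grid cell → 8.775%.

8.775%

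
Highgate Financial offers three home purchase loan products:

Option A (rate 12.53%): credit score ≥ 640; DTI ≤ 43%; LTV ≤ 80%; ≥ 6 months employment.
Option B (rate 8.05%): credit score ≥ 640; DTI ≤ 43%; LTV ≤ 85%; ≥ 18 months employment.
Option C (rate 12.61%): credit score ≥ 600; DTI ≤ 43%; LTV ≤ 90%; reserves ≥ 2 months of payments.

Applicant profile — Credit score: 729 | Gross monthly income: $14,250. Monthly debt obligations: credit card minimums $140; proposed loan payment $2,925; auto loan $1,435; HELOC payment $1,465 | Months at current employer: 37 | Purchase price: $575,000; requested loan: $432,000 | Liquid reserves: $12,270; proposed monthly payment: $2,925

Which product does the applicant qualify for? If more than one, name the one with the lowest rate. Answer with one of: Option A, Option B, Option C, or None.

Option B

Total debts = (140 + 2,925 + 1,435 + 1,465) = 5,965; DTI = 5,965/14,250 = 41.9%.
LTV = 432,000/575,000 = 75.1%.
Reserves = 12,270/2,925 = 4.2 months.
Option A: score 729 ≥ 640; DTI 41.9% ≤ 43%; LTV 75.1% ≤ 80%; employment 37 ≥ 6 mo → qualifies.
Option B: score 729 ≥ 640; DTI 41.9% ≤ 43%; LTV 75.1% ≤ 85%; employment 37 ≥ 18 mo → qualifies.
Option C: score 729 ≥ 600; DTI 41.9% ≤ 43%; LTV 75.1% ≤ 90%; reserves 4.2 ≥ 2 mo → qualifies.
Qualifying: Option A, Option B, Option C. Lowest rate is 8.05% → Option B.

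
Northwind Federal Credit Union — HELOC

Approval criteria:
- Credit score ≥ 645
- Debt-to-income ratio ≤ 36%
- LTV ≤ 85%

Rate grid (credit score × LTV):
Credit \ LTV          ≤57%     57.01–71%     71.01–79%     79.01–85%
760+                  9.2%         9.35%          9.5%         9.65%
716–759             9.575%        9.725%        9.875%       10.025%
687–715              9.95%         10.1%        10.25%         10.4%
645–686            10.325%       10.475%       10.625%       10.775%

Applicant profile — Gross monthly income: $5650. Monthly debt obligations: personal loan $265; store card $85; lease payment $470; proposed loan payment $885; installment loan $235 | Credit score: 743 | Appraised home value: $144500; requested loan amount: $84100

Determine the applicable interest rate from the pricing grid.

9.725%

Credit score 743 ≥ 645; Total monthly debts = (265 + 85 + 470 + 885 + 235) = 1,940. Debt-to-income = 1,940/5,650 = 34.3% — meets 36% limit
Loan-to-value = 84,100/144,500 = 58.2% — pass (85% max)
Row: 743 falls in 716–759. Column: 58.2% falls in 57.01–71%. Rate = 9.725%.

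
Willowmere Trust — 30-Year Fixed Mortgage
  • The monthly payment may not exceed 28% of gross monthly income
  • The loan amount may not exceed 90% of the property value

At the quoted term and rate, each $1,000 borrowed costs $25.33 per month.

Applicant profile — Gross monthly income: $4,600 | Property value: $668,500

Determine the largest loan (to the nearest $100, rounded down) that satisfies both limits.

$50,800

Payment cap: 28% × $4,600 = $1,288/month.
At $25.33 per $1,000, that supports 1,288/25.33 × 1,000 ≈ $50,848 → $50,800.
LTV cap: 90% × $668,500 = $601,650 → $601,600.
Binding constraint: payment-to-income.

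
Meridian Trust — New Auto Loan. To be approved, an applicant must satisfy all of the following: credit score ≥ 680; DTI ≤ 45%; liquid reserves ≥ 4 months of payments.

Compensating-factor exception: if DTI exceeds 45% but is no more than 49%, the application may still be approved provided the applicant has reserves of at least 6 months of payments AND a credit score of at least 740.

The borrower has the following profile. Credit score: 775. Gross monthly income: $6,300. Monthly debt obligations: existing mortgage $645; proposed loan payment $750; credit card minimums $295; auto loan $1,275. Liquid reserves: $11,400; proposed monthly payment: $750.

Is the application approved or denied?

Credit score 775 ≥ 680 (meets base)
Total debts = (645 + 750 + 295 + 1,275) = 2,965. DTI = 2,965/6,300 = 47.1% > 45% — standard DTI limit exceeded.
Reserves = 11,400/750 = 15.2 months ≥ 4
DTI 47.1% is within the 45%–49% exception band; checking compensating factors.
Reserves 15.2 ≥ 6 months; credit score 775 ≥ 740.
Both override conditions satisfied; DTI exception granted.

Approved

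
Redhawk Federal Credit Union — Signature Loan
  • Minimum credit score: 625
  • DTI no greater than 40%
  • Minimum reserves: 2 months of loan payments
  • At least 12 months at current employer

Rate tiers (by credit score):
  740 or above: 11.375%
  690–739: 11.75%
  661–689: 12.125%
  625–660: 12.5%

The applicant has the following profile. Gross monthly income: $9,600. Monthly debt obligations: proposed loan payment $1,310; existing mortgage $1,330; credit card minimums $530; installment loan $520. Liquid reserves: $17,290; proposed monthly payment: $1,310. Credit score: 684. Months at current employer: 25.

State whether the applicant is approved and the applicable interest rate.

Credit score 684 ≥ 625 (meets minimum)
Reserves: 17,290 ÷ 1,310 = 13.2 months (meets 2-month minimum)
Total monthly debts = (1,310 + 1,330 + 530 + 520) = 3,690. Debt-to-income = 3,690/9,600 = 38.4% — meets 40% limit
Employment 25 ≥ 12 months
All requirements met. Score 684 falls in the 661–689 tier → 12.125%.

Approved at 12.125%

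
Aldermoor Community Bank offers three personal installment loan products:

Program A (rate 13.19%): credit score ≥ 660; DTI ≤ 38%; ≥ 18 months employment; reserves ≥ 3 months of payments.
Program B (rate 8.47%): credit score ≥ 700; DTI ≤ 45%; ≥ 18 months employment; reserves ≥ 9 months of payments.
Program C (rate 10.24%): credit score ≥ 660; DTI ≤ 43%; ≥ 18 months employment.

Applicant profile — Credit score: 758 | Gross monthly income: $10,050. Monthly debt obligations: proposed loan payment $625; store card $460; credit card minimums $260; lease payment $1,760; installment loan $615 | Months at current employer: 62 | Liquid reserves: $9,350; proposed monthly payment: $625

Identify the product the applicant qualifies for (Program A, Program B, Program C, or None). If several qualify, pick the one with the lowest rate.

Total debts = (625 + 460 + 260 + 1,760 + 615) = 3,720; DTI = 3,720/10,050 = 37%.
Reserves = 9,350/625 = 15.0 months.
Program A: score 758 ≥ 660; DTI 37% ≤ 38%; employment 62 ≥ 18 mo; reserves 15.0 ≥ 3 mo → qualifies.
Program B: score 758 ≥ 700; DTI 37% ≤ 45%; employment 62 ≥ 18 mo; reserves 15.0 ≥ 9 mo → qualifies.
Program C: score 758 ≥ 660; DTI 37% ≤ 43%; employment 62 ≥ 18 mo → qualifies.
Qualifying: Program A, Program B, Program C. Lowest rate is 8.47% → Program B.

Program B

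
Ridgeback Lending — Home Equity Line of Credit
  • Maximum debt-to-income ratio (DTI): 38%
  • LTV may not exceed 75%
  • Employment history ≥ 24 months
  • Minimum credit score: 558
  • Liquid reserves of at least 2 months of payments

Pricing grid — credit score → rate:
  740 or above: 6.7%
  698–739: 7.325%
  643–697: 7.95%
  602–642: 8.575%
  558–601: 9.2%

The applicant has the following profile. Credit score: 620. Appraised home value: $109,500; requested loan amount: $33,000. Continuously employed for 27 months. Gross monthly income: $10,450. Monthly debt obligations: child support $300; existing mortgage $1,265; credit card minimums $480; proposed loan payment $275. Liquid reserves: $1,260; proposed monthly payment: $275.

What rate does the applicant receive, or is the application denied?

Credit score 620 ≥ 558 (meets minimum)
Reserves = 1,260/275 = 4.6 months ≥ 2
Employment 27 ≥ 24 months
Loan-to-value = 33,000/109,500 = 30.1% — pass (75% max)
Total monthly debts = (300 + 1,265 + 480 + 275) = 2,320. DTI: 2,320 ÷ 10,450 = 22.2%, within the 38% cap
All requirements met. Score 620 falls in the 602–642 tier → 8.575%.

Approved at 8.575%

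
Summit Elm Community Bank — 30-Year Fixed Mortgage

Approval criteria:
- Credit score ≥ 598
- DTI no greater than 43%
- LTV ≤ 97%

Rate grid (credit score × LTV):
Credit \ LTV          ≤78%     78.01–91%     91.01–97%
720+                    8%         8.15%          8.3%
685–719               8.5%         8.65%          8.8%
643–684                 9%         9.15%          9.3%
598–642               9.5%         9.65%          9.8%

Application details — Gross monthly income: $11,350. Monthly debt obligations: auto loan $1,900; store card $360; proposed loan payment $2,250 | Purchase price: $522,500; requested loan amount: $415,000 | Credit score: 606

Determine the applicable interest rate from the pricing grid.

9.65%

Credit score 606 ≥ 598; Total monthly debts = (1,900 + 360 + 2,250) = 4,510. Debt-to-income = 4,510/11,350 = 39.7% — meets 43% limit
LTV: 415,000 ÷ 522,500 = 79.4%, within 97% cap
Credit 606 → row 598–642; LTV 79.4% → column 78.01–91%. Grid cell → 9.65%.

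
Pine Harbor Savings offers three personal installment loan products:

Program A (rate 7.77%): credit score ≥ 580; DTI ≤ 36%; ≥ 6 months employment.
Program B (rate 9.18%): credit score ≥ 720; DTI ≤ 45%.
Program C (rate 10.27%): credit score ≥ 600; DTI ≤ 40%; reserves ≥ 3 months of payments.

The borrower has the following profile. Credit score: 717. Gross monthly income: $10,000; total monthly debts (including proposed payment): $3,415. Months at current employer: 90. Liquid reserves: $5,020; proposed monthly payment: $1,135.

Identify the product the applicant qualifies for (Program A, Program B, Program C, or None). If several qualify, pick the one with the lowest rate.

DTI = 3,415/10,000 = 34.1%.
Reserves = 5,020/1,135 = 4.4 months.
Program A: score 717 ≥ 580; DTI 34.1% ≤ 36%; employment 90 ≥ 6 mo → qualifies.
Program B: score 717 < 720; DTI 34.1% ≤ 45% → does not qualify.
Program C: score 717 ≥ 600; DTI 34.1% ≤ 40%; reserves 4.4 ≥ 3 mo → qualifies.
Qualifying: Program A, Program C. Lowest rate is 7.77% → Program A.

Program A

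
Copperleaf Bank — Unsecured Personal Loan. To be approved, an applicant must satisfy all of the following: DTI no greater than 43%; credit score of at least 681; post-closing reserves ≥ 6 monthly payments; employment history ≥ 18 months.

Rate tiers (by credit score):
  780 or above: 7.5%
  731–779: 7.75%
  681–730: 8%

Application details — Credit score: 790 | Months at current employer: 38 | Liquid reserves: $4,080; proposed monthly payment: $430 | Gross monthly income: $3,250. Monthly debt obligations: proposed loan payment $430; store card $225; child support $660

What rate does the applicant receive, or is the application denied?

Credit score 790 ≥ 681 (meets minimum)
Employment 38 ≥ 18 months
Reserves = 4,080/430 = 9.5 months ≥ 6
Total monthly debts = (430 + 225 + 660) = 1,315. Debt-to-income = 1,315/3,250 = 40.5% — meets 43% limit
All requirements met. Score 790 falls in the 780 or above tier → 7.5%.

Approved at 7.5%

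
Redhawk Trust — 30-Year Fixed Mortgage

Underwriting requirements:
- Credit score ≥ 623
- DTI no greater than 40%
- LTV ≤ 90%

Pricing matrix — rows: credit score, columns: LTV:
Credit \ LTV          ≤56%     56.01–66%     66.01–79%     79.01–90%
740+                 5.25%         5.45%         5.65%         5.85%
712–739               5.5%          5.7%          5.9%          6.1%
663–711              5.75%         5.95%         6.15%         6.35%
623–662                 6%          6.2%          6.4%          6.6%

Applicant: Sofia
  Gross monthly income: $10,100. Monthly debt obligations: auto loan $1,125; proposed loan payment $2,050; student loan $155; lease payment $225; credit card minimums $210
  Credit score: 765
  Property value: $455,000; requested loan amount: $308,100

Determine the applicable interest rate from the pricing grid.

5.65%

Credit score 765 ≥ 623; Total monthly debts = (1,125 + 2,050 + 155 + 225 + 210) = 3,765. Debt-to-income = 3,765/10,100 = 37.3% — meets 40% limit
Loan-to-value = 308,100/455,000 = 67.7% — pass (90% max)
Score 765 is in the 740+ band; LTV 67.7% is in the 66.01–79% band → 5.65%.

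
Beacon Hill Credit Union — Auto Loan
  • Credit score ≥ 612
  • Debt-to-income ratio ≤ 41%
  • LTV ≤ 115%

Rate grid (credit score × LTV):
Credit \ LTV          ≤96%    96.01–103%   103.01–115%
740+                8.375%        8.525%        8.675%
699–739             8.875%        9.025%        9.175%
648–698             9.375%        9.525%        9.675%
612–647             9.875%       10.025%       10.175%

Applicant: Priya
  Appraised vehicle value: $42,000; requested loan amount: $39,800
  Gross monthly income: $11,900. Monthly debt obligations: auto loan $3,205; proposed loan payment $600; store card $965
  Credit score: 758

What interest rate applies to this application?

Credit score 758 ≥ 612; Total monthly debts = (3,205 + 600 + 965) = 4,770. DTI = 4,770/11,900 = 40.1% ≤ 41%
LTV = 39,800/42,000 = 94.8% ≤ 115%
Score 758 is in the 740+ band; LTV 94.8% is in the ≤96% band → 8.375%.

8.375%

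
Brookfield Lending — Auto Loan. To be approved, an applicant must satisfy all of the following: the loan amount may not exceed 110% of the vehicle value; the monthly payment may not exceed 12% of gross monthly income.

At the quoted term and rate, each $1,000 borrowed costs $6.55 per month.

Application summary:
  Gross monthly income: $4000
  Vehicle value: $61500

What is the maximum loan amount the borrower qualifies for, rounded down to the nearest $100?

$67,600

Payment cap: 12% × $4,000 = $480/month.
At $6.55 per $1,000, that supports 480/6.55 × 1,000 ≈ $73,282 → $73,200.
LTV cap: 110% × $61,500 = $67,650 → $67,600.
Binding constraint: loan-to-value.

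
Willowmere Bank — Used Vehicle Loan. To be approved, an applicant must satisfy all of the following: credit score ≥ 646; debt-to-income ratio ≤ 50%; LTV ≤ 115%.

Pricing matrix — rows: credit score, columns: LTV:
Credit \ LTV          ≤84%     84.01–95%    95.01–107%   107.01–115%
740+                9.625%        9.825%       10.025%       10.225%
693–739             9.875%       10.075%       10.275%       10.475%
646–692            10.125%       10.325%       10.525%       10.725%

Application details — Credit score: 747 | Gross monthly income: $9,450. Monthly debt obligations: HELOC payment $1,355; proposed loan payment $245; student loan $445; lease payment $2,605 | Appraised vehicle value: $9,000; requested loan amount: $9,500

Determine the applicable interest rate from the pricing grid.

Credit score 747 ≥ 646; Total monthly debts = (1,355 + 245 + 445 + 2,605) = 4,650. Debt-to-income = 4,650/9,450 = 49.2% — meets 50% limit
Loan-to-value = 9,500/9,000 = 105.6% — pass (115% max)
Row: 747 falls in 740+. Column: 105.6% falls in 95.01–107%. Rate = 10.025%.

10.025%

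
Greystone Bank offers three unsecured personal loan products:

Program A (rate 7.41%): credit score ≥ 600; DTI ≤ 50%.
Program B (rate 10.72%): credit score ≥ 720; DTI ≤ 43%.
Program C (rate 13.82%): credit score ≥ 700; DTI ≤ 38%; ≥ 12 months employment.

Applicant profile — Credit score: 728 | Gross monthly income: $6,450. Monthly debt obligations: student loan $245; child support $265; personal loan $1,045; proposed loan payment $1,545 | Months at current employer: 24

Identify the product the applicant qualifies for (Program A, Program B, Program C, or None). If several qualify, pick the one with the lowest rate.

Program A

Total debts = (245 + 265 + 1,045 + 1,545) = 3,100; DTI = 3,100/6,450 = 48.1%.
Program A: score 728 ≥ 600; DTI 48.1% ≤ 50% → qualifies.
Program B: score 728 ≥ 720; DTI 48.1% > 43% → does not qualify.
Program C: score 728 ≥ 700; DTI 48.1% > 38%; employment 24 ≥ 12 mo → does not qualify.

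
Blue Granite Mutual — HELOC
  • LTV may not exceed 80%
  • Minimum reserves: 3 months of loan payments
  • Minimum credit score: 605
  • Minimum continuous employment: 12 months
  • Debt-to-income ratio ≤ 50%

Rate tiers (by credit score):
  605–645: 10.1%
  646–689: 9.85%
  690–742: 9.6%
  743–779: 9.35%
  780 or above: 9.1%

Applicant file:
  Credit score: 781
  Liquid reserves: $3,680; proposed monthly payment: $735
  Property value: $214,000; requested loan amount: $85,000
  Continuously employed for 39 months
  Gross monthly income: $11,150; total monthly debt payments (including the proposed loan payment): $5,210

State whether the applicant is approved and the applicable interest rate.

Approved at 9.1%

Credit score 781 ≥ 605 (meets minimum)
Reserves: 3,680 ÷ 735 = 5.0 months (meets 3-month minimum)
DTI = 5,210/11,150 = 46.7% ≤ 50%
LTV = 85,000/214,000 = 39.7% ≤ 80%
Employment 39 ≥ 12 months
All requirements met. Score 781 falls in the 780 or above tier → 9.1%.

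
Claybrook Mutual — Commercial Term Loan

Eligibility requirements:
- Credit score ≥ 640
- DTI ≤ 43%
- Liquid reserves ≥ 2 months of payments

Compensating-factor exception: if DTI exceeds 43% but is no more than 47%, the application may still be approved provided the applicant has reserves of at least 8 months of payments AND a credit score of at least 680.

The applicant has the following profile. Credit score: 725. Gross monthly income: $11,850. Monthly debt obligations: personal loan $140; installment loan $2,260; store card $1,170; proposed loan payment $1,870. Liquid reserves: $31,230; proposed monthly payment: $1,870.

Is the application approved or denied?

Credit score 725 ≥ 640 (meets base)
Total debts = (140 + 2,260 + 1,170 + 1,870) = 5,440. DTI: 5,440 ÷ 11,850 = 45.9%, over the 43% base limit.
Reserves: 31,230 ÷ 1,870 = 16.7 months (meets 2-month minimum)
45.9% falls in the override range (43%–47%), so the compensating-factor test applies.
Reserves 16.7 ≥ 8 months; credit score 725 ≥ 680.
Both override conditions satisfied; DTI exception granted.

Approved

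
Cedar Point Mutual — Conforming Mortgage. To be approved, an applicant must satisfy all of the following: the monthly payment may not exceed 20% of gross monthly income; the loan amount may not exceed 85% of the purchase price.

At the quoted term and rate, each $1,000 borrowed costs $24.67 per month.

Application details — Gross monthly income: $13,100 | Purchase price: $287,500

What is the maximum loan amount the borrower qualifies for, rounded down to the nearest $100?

Payment cap: 20% × $13,100 = $2,620/month.
At $24.67 per $1,000, that supports 2,620/24.67 × 1,000 ≈ $106,201 → $106,200.
LTV cap: 85% × $287,500 = $244,375 → $244,300.
Binding constraint: payment-to-income.

$106,200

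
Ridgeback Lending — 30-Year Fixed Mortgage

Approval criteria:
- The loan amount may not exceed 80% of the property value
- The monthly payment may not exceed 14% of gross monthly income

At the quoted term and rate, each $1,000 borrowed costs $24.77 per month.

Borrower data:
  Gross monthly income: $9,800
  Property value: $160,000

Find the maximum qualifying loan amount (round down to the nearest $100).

Payment cap: 14% × $9,800 = $1,372/month.
At $24.77 per $1,000, that supports 1,372/24.77 × 1,000 ≈ $55,389 → $55,300.
LTV cap: 80% × $160,000 = $128,000 → $128,000.
Binding constraint: payment-to-income.

$55,300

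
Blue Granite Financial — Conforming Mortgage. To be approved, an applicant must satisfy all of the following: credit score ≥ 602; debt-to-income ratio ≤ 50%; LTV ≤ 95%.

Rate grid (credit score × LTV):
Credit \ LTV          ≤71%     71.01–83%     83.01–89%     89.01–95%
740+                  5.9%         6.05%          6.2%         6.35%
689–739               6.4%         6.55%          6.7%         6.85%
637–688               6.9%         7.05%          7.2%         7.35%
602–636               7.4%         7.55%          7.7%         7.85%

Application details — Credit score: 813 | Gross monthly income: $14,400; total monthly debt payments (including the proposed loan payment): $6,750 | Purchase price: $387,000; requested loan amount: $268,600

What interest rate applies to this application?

Credit score 813 ≥ 602; DTI: 6,750 ÷ 14,400 = 46.9%, within the 50% cap
LTV = 268,600/387,000 = 69.4% ≤ 95%
Credit 813 → row 740+; LTV 69.4% → column ≤71%. Grid cell → 5.9%.

5.9%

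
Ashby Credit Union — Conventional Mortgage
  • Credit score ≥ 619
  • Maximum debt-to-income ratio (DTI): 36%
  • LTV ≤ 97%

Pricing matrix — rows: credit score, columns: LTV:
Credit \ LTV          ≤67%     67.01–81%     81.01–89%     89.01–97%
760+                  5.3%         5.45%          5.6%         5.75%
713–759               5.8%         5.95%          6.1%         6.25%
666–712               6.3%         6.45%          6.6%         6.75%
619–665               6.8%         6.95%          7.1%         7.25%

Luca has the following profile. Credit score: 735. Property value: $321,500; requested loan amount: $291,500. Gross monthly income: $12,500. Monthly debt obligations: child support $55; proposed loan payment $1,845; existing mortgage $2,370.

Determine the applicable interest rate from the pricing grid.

Credit score 735 ≥ 619; Total monthly debts = (55 + 1,845 + 2,370) = 4,270. DTI = 4,270/12,500 = 34.2% ≤ 36%
LTV = 291,500/321,500 = 90.7% ≤ 97%
Credit 735 → row 713–759; LTV 90.7% → column 89.01–97%. Grid cell → 6.25%.

6.25%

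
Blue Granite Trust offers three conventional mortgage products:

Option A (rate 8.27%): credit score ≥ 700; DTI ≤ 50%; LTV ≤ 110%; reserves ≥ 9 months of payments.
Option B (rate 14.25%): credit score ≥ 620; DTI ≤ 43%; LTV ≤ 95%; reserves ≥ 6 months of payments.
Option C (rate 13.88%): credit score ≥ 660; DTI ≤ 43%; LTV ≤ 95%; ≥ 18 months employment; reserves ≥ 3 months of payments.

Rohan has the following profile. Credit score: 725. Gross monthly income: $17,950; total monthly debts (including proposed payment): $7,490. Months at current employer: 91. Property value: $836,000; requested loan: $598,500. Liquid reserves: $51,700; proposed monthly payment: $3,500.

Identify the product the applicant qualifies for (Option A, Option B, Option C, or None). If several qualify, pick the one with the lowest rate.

Option A

DTI = 7,490/17,950 = 41.7%.
LTV = 598,500/836,000 = 71.6%.
Reserves = 51,700/3,500 = 14.8 months.
Option A: score 725 ≥ 700; DTI 41.7% ≤ 50%; LTV 71.6% ≤ 110%; reserves 14.8 ≥ 9 mo → qualifies.
Option B: score 725 ≥ 620; DTI 41.7% ≤ 43%; LTV 71.6% ≤ 95%; reserves 14.8 ≥ 6 mo → qualifies.
Option C: score 725 ≥ 660; DTI 41.7% ≤ 43%; LTV 71.6% ≤ 95%; employment 91 ≥ 18 mo; reserves 14.8 ≥ 3 mo → qualifies.
Qualifying: Option A, Option B, Option C. Lowest rate is 8.27% → Option A.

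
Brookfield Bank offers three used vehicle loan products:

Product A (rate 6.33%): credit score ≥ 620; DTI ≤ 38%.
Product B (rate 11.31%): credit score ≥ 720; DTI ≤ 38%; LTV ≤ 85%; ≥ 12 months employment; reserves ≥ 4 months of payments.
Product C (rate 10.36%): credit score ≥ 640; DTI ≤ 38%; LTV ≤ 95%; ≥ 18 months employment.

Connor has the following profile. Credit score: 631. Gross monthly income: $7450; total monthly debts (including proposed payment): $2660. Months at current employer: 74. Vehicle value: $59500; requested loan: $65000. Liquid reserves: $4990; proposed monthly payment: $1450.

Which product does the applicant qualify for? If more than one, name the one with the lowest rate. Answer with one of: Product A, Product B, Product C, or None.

DTI = 2,660/7,450 = 35.7%.
LTV = 65,000/59,500 = 109.2%.
Reserves = 4,990/1,450 = 3.4 months.
Product A: score 631 ≥ 620; DTI 35.7% ≤ 38% → qualifies.
Product B: score 631 < 720; DTI 35.7% ≤ 38%; LTV 109.2% > 85%; employment 74 ≥ 12 mo; reserves 3.4 < 4 mo → does not qualify.
Product C: score 631 < 640; DTI 35.7% ≤ 38%; LTV 109.2% > 95%; employment 74 ≥ 18 mo → does not qualify.

Product A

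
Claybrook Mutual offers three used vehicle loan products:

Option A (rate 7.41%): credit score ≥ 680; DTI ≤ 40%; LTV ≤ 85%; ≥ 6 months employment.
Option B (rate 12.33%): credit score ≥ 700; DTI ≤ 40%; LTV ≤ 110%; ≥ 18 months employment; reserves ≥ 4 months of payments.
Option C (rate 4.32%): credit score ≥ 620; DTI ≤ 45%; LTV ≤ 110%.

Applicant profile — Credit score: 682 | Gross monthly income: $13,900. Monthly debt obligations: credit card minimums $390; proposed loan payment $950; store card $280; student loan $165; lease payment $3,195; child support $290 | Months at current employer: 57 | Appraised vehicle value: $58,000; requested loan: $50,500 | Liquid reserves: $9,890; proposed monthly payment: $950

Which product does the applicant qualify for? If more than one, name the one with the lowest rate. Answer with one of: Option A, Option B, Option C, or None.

Total debts = (390 + 950 + 280 + 165 + 3,195 + 290) = 5,270; DTI = 5,270/13,900 = 37.9%.
LTV = 50,500/58,000 = 87.1%.
Reserves = 9,890/950 = 10.4 months.
Option A: score 682 ≥ 680; DTI 37.9% ≤ 40%; LTV 87.1% > 85%; employment 57 ≥ 6 mo → does not qualify.
Option B: score 682 < 700; DTI 37.9% ≤ 40%; LTV 87.1% ≤ 110%; employment 57 ≥ 18 mo; reserves 10.4 ≥ 4 mo → does not qualify.
Option C: score 682 ≥ 620; DTI 37.9% ≤ 45%; LTV 87.1% ≤ 110% → qualifies.

Option C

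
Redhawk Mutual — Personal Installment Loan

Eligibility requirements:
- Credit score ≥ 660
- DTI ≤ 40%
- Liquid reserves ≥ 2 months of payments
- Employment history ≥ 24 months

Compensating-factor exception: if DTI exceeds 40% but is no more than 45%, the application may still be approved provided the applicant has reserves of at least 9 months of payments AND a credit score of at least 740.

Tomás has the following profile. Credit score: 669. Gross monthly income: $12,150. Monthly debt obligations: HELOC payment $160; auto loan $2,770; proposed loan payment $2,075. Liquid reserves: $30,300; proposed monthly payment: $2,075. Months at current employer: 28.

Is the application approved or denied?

Denied

Credit score 669 ≥ 660 (meets base)
Total debts = (160 + 2,770 + 2,075) = 5,005. DTI = 5,005/12,150 = 41.2% > 40% — standard DTI limit exceeded.
Reserves: 30,300 ÷ 2,075 = 14.6 months (meets 2-month minimum)
Employment 28 ≥ 24 months
41.2% falls in the override range (40%–45%), so the compensating-factor test applies.
Override check — reserves: 14.6 mo (ok); score: 669 (below 740).
Override conditions not both satisfied; exception does not apply.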